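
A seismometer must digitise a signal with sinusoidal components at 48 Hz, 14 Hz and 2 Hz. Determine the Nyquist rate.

96 Hz

Highest-frequency component: 48 Hz.
Nyquist rate = 2 × 48 Hz = 96 Hz.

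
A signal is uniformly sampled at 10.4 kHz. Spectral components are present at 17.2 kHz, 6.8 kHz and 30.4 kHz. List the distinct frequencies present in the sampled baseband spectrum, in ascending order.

fs/2 = 5.2 kHz.
17.2 kHz mod fs = 6.8 kHz.
6.8 kHz > fs/2 = 5.2 kHz, folds to fs − 6.8 kHz = 3.6 kHz.
6.8 kHz > fs/2 = 5.2 kHz, folds to fs − 6.8 kHz = 3.6 kHz.
30.4 kHz mod fs = 9.6 kHz.
9.6 kHz > fs/2 = 5.2 kHz, folds to fs − 9.6 kHz = 0.8 kHz.
Distinct values: {0.8 kHz, 3.6 kHz}.

0.8 kHz, 3.6 kHz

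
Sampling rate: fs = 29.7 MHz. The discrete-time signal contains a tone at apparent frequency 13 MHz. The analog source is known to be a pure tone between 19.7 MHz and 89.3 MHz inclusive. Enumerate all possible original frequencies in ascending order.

Frequencies that alias to 13 MHz are k·fs ± 13 MHz for integer k ≥ 0.
k=0: 13 MHz.
k=1: 16.7 MHz, 42.7 MHz.
k=2: 46.4 MHz, 72.4 MHz.
k=3: 76.1 MHz, 102.1 MHz.
k=4: 105.8 MHz, 131.8 MHz.
Within [19.7 MHz, 89.3 MHz]: 42.7 MHz, 46.4 MHz, 72.4 MHz, 76.1 MHz.

42.7 MHz, 46.4 MHz, 72.4 MHz, 76.1 MHz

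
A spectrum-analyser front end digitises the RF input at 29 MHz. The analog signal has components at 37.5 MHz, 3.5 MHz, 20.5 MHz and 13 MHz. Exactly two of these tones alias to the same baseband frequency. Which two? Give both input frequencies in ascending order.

20.5 MHz, 37.5 MHz

fs/2 = 14.5 MHz.
37.5 MHz mod fs = 8.5 MHz.
8.5 MHz ≤ fs/2 = 14.5 MHz, appears at 8.5 MHz.
3.5 MHz ≤ fs/2 = 14.5 MHz, passes unchanged.
20.5 MHz > fs/2 = 14.5 MHz, folds to fs − 20.5 MHz = 8.5 MHz.
13 MHz ≤ fs/2 = 14.5 MHz, passes unchanged.
20.5 MHz and 37.5 MHz both map to 8.5 MHz.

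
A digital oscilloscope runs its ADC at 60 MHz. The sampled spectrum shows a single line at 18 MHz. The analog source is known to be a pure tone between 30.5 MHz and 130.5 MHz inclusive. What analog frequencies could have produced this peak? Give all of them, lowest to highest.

Frequencies that alias to 18 MHz are k·fs ± 18 MHz for integer k ≥ 0.
k=0: 18 MHz.
k=1: 42 MHz, 78 MHz.
k=2: 102 MHz, 138 MHz.
k=3: 162 MHz, 198 MHz.
Within [30.5 MHz, 130.5 MHz]: 42 MHz, 78 MHz, 102 MHz.

42 MHz, 78 MHz, 102 MHz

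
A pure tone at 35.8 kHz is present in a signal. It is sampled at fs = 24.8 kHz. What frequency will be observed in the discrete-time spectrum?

11 kHz

35.8 kHz mod fs = 11 kHz.
11 kHz ≤ fs/2 = 12.4 kHz, appears at 11 kHz.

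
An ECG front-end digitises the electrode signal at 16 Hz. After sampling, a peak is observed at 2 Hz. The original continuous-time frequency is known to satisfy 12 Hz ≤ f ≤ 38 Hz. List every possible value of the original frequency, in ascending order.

Frequencies that alias to 2 Hz are k·fs ± 2 Hz for integer k ≥ 0.
k=0: 2 Hz.
k=1: 14 Hz, 18 Hz.
k=2: 30 Hz, 34 Hz.
k=3: 46 Hz, 50 Hz.
Within [12 Hz, 38 Hz]: 14 Hz, 18 Hz, 30 Hz, 34 Hz.

14 Hz, 18 Hz, 30 Hz, 34 Hz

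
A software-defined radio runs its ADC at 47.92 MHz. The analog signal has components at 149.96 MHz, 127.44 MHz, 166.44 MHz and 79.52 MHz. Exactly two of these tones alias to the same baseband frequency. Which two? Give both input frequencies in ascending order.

fs/2 = 23.96 MHz.
149.96 MHz mod fs = 6.2 MHz.
6.2 MHz ≤ fs/2 = 23.96 MHz, appears at 6.2 MHz.
127.44 MHz mod fs = 31.6 MHz.
31.6 MHz > fs/2 = 23.96 MHz, folds to fs − 31.6 MHz = 16.32 MHz.
166.44 MHz mod fs = 22.68 MHz.
22.68 MHz ≤ fs/2 = 23.96 MHz, appears at 22.68 MHz.
79.52 MHz mod fs = 31.6 MHz.
31.6 MHz > fs/2 = 23.96 MHz, folds to fs − 31.6 MHz = 16.32 MHz.
79.52 MHz and 127.44 MHz both map to 16.32 MHz.

79.52 MHz, 127.44 MHz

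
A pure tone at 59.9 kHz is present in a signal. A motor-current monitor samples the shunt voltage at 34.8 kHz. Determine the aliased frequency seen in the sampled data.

9.7 kHz

59.9 kHz mod fs = 25.1 kHz.
25.1 kHz > fs/2 = 17.4 kHz, folds to fs − 25.1 kHz = 9.7 kHz.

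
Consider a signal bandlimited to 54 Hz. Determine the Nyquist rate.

Nyquist rate = 2 × 54 Hz = 108 Hz.

108 Hz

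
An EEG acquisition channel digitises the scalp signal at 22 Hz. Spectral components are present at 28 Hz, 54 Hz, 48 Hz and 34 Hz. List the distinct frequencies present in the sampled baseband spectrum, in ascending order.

4 Hz, 6 Hz, 10 Hz

fs/2 = 11 Hz.
28 Hz mod fs = 6 Hz.
6 Hz ≤ fs/2 = 11 Hz, appears at 6 Hz.
54 Hz mod fs = 10 Hz.
10 Hz ≤ fs/2 = 11 Hz, appears at 10 Hz.
48 Hz mod fs = 4 Hz.
4 Hz ≤ fs/2 = 11 Hz, appears at 4 Hz.
34 Hz mod fs = 12 Hz.
12 Hz > fs/2 = 11 Hz, folds to fs − 12 Hz = 10 Hz.
Distinct values: {4 Hz, 6 Hz, 10 Hz}.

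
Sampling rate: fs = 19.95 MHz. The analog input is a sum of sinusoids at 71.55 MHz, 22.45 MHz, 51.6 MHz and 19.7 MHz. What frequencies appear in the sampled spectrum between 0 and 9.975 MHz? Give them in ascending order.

0.25 MHz, 2.5 MHz, 8.25 MHz

fs/2 = 9.975 MHz.
71.55 MHz mod fs = 11.7 MHz.
11.7 MHz > fs/2 = 9.975 MHz, folds to fs − 11.7 MHz = 8.25 MHz.
22.45 MHz mod fs = 2.5 MHz.
2.5 MHz ≤ fs/2 = 9.975 MHz, appears at 2.5 MHz.
51.6 MHz mod fs = 11.7 MHz.
11.7 MHz > fs/2 = 9.975 MHz, folds to fs − 11.7 MHz = 8.25 MHz.
19.7 MHz > fs/2 = 9.975 MHz, folds to fs − 19.7 MHz = 0.25 MHz.
Distinct values: {0.25 MHz, 2.5 MHz, 8.25 MHz}.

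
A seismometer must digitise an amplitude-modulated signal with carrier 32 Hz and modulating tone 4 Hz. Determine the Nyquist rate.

AM sidebands sit at fc ± fm = 28 Hz and 36 Hz.
Highest-frequency component: 36 Hz.
Nyquist rate = 2 × 36 Hz = 72 Hz.

72 Hz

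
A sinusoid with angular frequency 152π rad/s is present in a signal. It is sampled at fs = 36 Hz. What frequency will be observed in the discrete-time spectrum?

4 Hz

ω = 152π rad/s → f = ω/(2π) = 76 Hz.
76 Hz mod fs = 4 Hz.
4 Hz ≤ fs/2 = 18 Hz, appears at 4 Hz.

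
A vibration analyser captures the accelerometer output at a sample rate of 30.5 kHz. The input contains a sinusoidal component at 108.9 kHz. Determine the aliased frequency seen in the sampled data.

108.9 kHz mod fs = 17.4 kHz.
17.4 kHz > fs/2 = 15.25 kHz, folds to fs − 17.4 kHz = 13.1 kHz.

13.1 kHz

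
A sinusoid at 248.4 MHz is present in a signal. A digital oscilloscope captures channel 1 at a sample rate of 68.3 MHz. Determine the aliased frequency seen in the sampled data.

24.8 MHz

248.4 MHz mod fs = 43.5 MHz.
43.5 MHz > fs/2 = 34.15 MHz, folds to fs − 43.5 MHz = 24.8 MHz.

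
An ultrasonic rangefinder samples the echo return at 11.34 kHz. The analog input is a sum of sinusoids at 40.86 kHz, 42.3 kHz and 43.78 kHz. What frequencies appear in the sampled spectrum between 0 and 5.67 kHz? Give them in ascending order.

1.58 kHz, 3.06 kHz, 4.5 kHz

fs/2 = 5.67 kHz.
40.86 kHz mod fs = 6.84 kHz.
6.84 kHz > fs/2 = 5.67 kHz, folds to fs − 6.84 kHz = 4.5 kHz.
42.3 kHz mod fs = 8.28 kHz.
8.28 kHz > fs/2 = 5.67 kHz, folds to fs − 8.28 kHz = 3.06 kHz.
43.78 kHz mod fs = 9.76 kHz.
9.76 kHz > fs/2 = 5.67 kHz, folds to fs − 9.76 kHz = 1.58 kHz.
Distinct values: {1.58 kHz, 3.06 kHz, 4.5 kHz}.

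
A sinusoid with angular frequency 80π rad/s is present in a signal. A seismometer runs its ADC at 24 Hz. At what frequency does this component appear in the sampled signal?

8 Hz

ω = 80π rad/s → f = ω/(2π) = 40 Hz.
40 Hz mod fs = 16 Hz.
16 Hz > fs/2 = 12 Hz, folds to fs − 16 Hz = 8 Hz.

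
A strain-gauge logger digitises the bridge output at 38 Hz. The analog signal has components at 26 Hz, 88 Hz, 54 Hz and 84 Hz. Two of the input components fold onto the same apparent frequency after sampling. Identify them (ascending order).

fs/2 = 19 Hz.
26 Hz > fs/2 = 19 Hz, folds to fs − 26 Hz = 12 Hz.
88 Hz mod fs = 12 Hz.
12 Hz ≤ fs/2 = 19 Hz, appears at 12 Hz.
54 Hz mod fs = 16 Hz.
16 Hz ≤ fs/2 = 19 Hz, appears at 16 Hz.
84 Hz mod fs = 8 Hz.
8 Hz ≤ fs/2 = 19 Hz, appears at 8 Hz.
26 Hz and 88 Hz both map to 12 Hz.

26 Hz, 88 Hz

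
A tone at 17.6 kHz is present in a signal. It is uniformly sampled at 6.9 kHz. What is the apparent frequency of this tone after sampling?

17.6 kHz mod fs = 3.8 kHz.
3.8 kHz > fs/2 = 3.45 kHz, folds to fs − 3.8 kHz = 3.1 kHz.

3.1 kHz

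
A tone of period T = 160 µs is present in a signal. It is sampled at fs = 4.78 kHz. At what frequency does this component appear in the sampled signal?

T = 160 µs → f = 1/T = 6.25 kHz.
6.25 kHz mod fs = 1.47 kHz.
1.47 kHz ≤ fs/2 = 2.39 kHz, appears at 1.47 kHz.

1.47 kHz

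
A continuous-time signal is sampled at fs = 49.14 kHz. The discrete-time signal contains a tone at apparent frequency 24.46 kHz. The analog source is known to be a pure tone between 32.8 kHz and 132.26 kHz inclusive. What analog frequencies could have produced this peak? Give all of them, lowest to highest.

73.6 kHz, 73.82 kHz, 122.74 kHz, 122.96 kHz

Frequencies that alias to 24.46 kHz are k·fs ± 24.46 kHz for integer k ≥ 0.
k=0: 24.46 kHz.
k=1: 24.68 kHz, 73.6 kHz.
k=2: 73.82 kHz, 122.74 kHz.
k=3: 122.96 kHz, 171.88 kHz.
k=4: 172.1 kHz, 221.02 kHz.
Within [32.8 kHz, 132.26 kHz]: 73.6 kHz, 73.82 kHz, 122.74 kHz, 122.96 kHz.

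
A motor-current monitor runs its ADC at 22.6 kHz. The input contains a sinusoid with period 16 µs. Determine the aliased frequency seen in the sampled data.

5.3 kHz

T = 16 µs → f = 1/T = 62.5 kHz.
62.5 kHz mod fs = 17.3 kHz.
17.3 kHz > fs/2 = 11.3 kHz, folds to fs − 17.3 kHz = 5.3 kHz.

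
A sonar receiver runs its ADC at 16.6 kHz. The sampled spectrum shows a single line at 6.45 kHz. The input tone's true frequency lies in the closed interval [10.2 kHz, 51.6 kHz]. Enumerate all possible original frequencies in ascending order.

23.05 kHz, 26.75 kHz, 39.65 kHz, 43.35 kHz

Frequencies that alias to 6.45 kHz are k·fs ± 6.45 kHz for integer k ≥ 0.
k=0: 6.45 kHz.
k=1: 10.15 kHz, 23.05 kHz.
k=2: 26.75 kHz, 39.65 kHz.
k=3: 43.35 kHz, 56.25 kHz.
k=4: 59.95 kHz, 72.85 kHz.
Within [10.2 kHz, 51.6 kHz]: 23.05 kHz, 26.75 kHz, 39.65 kHz, 43.35 kHz.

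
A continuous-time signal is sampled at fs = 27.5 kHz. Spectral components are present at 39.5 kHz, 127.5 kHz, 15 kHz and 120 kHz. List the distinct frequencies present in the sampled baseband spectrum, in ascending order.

10 kHz, 12 kHz, 12.5 kHz

fs/2 = 13.75 kHz.
39.5 kHz mod fs = 12 kHz.
12 kHz ≤ fs/2 = 13.75 kHz, appears at 12 kHz.
127.5 kHz mod fs = 17.5 kHz.
17.5 kHz > fs/2 = 13.75 kHz, folds to fs − 17.5 kHz = 10 kHz.
15 kHz > fs/2 = 13.75 kHz, folds to fs − 15 kHz = 12.5 kHz.
120 kHz mod fs = 10 kHz.
10 kHz ≤ fs/2 = 13.75 kHz, appears at 10 kHz.
Distinct values: {10 kHz, 12 kHz, 12.5 kHz}.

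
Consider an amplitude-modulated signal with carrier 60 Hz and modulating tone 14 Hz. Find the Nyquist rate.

AM sidebands sit at fc ± fm = 46 Hz and 74 Hz.
Highest-frequency component: 74 Hz.
Nyquist rate = 2 × 74 Hz = 148 Hz.

148 Hz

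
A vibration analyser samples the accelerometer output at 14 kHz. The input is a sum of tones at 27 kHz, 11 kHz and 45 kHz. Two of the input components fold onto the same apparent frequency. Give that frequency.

fs/2 = 7 kHz.
27 kHz mod fs = 13 kHz.
13 kHz > fs/2 = 7 kHz, folds to fs − 13 kHz = 1 kHz.
11 kHz > fs/2 = 7 kHz, folds to fs − 11 kHz = 3 kHz.
45 kHz mod fs = 3 kHz.
3 kHz ≤ fs/2 = 7 kHz, appears at 3 kHz.
11 kHz and 45 kHz both map to 3 kHz.

3 kHz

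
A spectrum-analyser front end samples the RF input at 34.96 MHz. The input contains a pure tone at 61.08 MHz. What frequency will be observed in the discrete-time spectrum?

61.08 MHz mod fs = 26.12 MHz.
26.12 MHz > fs/2 = 17.48 MHz, folds to fs − 26.12 MHz = 8.84 MHz.

8.84 MHz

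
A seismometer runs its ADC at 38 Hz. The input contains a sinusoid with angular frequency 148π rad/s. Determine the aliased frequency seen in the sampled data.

2 Hz

ω = 148π rad/s → f = ω/(2π) = 74 Hz.
74 Hz mod fs = 36 Hz.
36 Hz > fs/2 = 19 Hz, folds to fs − 36 Hz = 2 Hz.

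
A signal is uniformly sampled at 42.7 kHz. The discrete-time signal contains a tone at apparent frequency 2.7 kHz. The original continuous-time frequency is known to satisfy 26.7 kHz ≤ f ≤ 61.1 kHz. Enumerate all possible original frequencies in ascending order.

Frequencies that alias to 2.7 kHz are k·fs ± 2.7 kHz for integer k ≥ 0.
k=0: 2.7 kHz.
k=1: 40 kHz, 45.4 kHz.
k=2: 82.7 kHz, 88.1 kHz.
Within [26.7 kHz, 61.1 kHz]: 40 kHz, 45.4 kHz.

40 kHz, 45.4 kHz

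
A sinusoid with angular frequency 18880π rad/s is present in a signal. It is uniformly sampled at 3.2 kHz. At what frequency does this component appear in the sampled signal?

ω = 18880π rad/s → f = ω/(2π) = 9440 Hz = 9.44 kHz.
9.44 kHz mod fs = 3.04 kHz.
3.04 kHz > fs/2 = 1.6 kHz, folds to fs − 3.04 kHz = 0.16 kHz.

0.16 kHz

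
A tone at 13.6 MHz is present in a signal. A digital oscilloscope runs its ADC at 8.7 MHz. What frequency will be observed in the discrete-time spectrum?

3.8 MHz

13.6 MHz mod fs = 4.9 MHz.
4.9 MHz > fs/2 = 4.35 MHz, folds to fs − 4.9 MHz = 3.8 MHz.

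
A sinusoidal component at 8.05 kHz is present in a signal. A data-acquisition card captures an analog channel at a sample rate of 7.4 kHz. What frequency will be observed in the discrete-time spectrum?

0.65 kHz

8.05 kHz mod fs = 0.65 kHz.
0.65 kHz ≤ fs/2 = 3.7 kHz, appears at 0.65 kHz.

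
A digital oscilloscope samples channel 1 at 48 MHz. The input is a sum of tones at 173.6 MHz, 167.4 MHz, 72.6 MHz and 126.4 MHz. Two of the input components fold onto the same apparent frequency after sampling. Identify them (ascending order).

fs/2 = 24 MHz.
173.6 MHz mod fs = 29.6 MHz.
29.6 MHz > fs/2 = 24 MHz, folds to fs − 29.6 MHz = 18.4 MHz.
167.4 MHz mod fs = 23.4 MHz.
23.4 MHz ≤ fs/2 = 24 MHz, appears at 23.4 MHz.
72.6 MHz mod fs = 24.6 MHz.
24.6 MHz > fs/2 = 24 MHz, folds to fs − 24.6 MHz = 23.4 MHz.
126.4 MHz mod fs = 30.4 MHz.
30.4 MHz > fs/2 = 24 MHz, folds to fs − 30.4 MHz = 17.6 MHz.
72.6 MHz and 167.4 MHz both map to 23.4 MHz.

72.6 MHz, 167.4 MHz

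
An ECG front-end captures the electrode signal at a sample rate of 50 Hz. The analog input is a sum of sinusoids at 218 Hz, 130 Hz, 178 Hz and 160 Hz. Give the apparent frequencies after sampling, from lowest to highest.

fs/2 = 25 Hz.
218 Hz mod fs = 18 Hz.
18 Hz ≤ fs/2 = 25 Hz, appears at 18 Hz.
130 Hz mod fs = 30 Hz.
30 Hz > fs/2 = 25 Hz, folds to fs − 30 Hz = 20 Hz.
178 Hz mod fs = 28 Hz.
28 Hz > fs/2 = 25 Hz, folds to fs − 28 Hz = 22 Hz.
160 Hz mod fs = 10 Hz.
10 Hz ≤ fs/2 = 25 Hz, appears at 10 Hz.
Distinct values: {10 Hz, 18 Hz, 20 Hz, 22 Hz}.

10 Hz, 18 Hz, 20 Hz, 22 Hz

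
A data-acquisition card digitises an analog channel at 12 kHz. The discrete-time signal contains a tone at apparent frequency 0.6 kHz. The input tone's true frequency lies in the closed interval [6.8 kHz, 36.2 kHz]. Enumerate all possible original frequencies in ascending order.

Frequencies that alias to 0.6 kHz are k·fs ± 0.6 kHz for integer k ≥ 0.
k=0: 0.6 kHz.
k=1: 11.4 kHz, 12.6 kHz.
k=2: 23.4 kHz, 24.6 kHz.
k=3: 35.4 kHz, 36.6 kHz.
k=4: 47.4 kHz, 48.6 kHz.
Within [6.8 kHz, 36.2 kHz]: 11.4 kHz, 12.6 kHz, 23.4 kHz, 24.6 kHz, 35.4 kHz.

11.4 kHz, 12.6 kHz, 23.4 kHz, 24.6 kHz, 35.4 kHz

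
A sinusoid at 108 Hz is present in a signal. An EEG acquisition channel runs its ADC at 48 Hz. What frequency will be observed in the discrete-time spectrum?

12 Hz

108 Hz mod fs = 12 Hz.
12 Hz ≤ fs/2 = 24 Hz, appears at 12 Hz.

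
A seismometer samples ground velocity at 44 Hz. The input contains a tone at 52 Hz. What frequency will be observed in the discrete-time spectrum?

8 Hz

52 Hz mod fs = 8 Hz.
8 Hz ≤ fs/2 = 22 Hz, appears at 8 Hz.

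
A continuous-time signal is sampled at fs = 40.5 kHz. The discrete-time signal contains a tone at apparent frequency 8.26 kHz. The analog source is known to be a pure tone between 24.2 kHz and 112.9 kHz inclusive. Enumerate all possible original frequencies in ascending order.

Frequencies that alias to 8.26 kHz are k·fs ± 8.26 kHz for integer k ≥ 0.
k=0: 8.26 kHz.
k=1: 32.24 kHz, 48.76 kHz.
k=2: 72.74 kHz, 89.26 kHz.
k=3: 113.24 kHz, 129.76 kHz.
Within [24.2 kHz, 112.9 kHz]: 32.24 kHz, 48.76 kHz, 72.74 kHz, 89.26 kHz.

32.24 kHz, 48.76 kHz, 72.74 kHz, 89.26 kHz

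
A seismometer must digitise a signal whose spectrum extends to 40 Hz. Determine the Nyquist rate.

Nyquist rate = 2 × 40 Hz = 80 Hz.

80 Hz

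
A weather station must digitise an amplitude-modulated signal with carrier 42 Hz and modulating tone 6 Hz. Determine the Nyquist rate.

96 Hz

AM sidebands sit at fc ± fm = 36 Hz and 48 Hz.
Highest-frequency component: 48 Hz.
Nyquist rate = 2 × 48 Hz = 96 Hz.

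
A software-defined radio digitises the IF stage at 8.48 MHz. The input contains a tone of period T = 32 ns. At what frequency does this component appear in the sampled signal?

2.67 MHz

T = 32 ns → f = 1/T = 31.25 MHz.
31.25 MHz mod fs = 5.81 MHz.
5.81 MHz > fs/2 = 4.24 MHz, folds to fs − 5.81 MHz = 2.67 MHz.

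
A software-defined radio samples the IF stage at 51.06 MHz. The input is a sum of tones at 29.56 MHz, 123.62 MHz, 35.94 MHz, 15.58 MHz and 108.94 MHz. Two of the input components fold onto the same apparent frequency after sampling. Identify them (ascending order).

29.56 MHz, 123.62 MHz

fs/2 = 25.53 MHz.
29.56 MHz > fs/2 = 25.53 MHz, folds to fs − 29.56 MHz = 21.5 MHz.
123.62 MHz mod fs = 21.5 MHz.
21.5 MHz ≤ fs/2 = 25.53 MHz, appears at 21.5 MHz.
35.94 MHz > fs/2 = 25.53 MHz, folds to fs − 35.94 MHz = 15.12 MHz.
15.58 MHz ≤ fs/2 = 25.53 MHz, passes unchanged.
108.94 MHz mod fs = 6.82 MHz.
6.82 MHz ≤ fs/2 = 25.53 MHz, appears at 6.82 MHz.
29.56 MHz and 123.62 MHz both map to 21.5 MHz.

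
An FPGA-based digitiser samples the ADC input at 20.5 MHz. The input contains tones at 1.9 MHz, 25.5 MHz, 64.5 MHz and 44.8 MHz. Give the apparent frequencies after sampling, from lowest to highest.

fs/2 = 10.25 MHz.
1.9 MHz ≤ fs/2 = 10.25 MHz, passes unchanged.
25.5 MHz mod fs = 5 MHz.
5 MHz ≤ fs/2 = 10.25 MHz, appears at 5 MHz.
64.5 MHz mod fs = 3 MHz.
3 MHz ≤ fs/2 = 10.25 MHz, appears at 3 MHz.
44.8 MHz mod fs = 3.8 MHz.
3.8 MHz ≤ fs/2 = 10.25 MHz, appears at 3.8 MHz.
Distinct values: {1.9 MHz, 3 MHz, 3.8 MHz, 5 MHz}.

1.9 MHz, 3 MHz, 3.8 MHz, 5 MHz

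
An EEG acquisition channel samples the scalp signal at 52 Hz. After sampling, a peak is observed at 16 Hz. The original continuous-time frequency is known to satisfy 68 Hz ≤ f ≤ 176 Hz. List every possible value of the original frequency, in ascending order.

Frequencies that alias to 16 Hz are k·fs ± 16 Hz for integer k ≥ 0.
k=0: 16 Hz.
k=1: 36 Hz, 68 Hz.
k=2: 88 Hz, 120 Hz.
k=3: 140 Hz, 172 Hz.
k=4: 192 Hz, 224 Hz.
Within [68 Hz, 176 Hz]: 68 Hz, 88 Hz, 120 Hz, 140 Hz, 172 Hz.

68 Hz, 88 Hz, 120 Hz, 140 Hz, 172 Hz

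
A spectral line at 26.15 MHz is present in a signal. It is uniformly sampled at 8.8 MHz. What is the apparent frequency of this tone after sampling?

0.25 MHz

26.15 MHz mod fs = 8.55 MHz.
8.55 MHz > fs/2 = 4.4 MHz, folds to fs − 8.55 MHz = 0.25 MHz.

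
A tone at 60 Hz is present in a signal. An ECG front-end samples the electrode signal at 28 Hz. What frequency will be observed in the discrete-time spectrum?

60 Hz mod fs = 4 Hz.
4 Hz ≤ fs/2 = 14 Hz, appears at 4 Hz.

4 Hz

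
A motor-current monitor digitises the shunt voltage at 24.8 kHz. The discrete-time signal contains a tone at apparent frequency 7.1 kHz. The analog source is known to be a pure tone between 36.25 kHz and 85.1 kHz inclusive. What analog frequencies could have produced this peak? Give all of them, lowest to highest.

Frequencies that alias to 7.1 kHz are k·fs ± 7.1 kHz for integer k ≥ 0.
k=0: 7.1 kHz.
k=1: 17.7 kHz, 31.9 kHz.
k=2: 42.5 kHz, 56.7 kHz.
k=3: 67.3 kHz, 81.5 kHz.
k=4: 92.1 kHz, 106.3 kHz.
Within [36.25 kHz, 85.1 kHz]: 42.5 kHz, 56.7 kHz, 67.3 kHz, 81.5 kHz.

42.5 kHz, 56.7 kHz, 67.3 kHz, 81.5 kHz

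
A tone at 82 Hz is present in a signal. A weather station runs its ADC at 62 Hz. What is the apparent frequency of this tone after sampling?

20 Hz

82 Hz mod fs = 20 Hz.
20 Hz ≤ fs/2 = 31 Hz, appears at 20 Hz.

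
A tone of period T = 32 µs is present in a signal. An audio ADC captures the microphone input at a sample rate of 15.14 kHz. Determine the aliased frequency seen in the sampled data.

0.97 kHz

T = 32 µs → f = 1/T = 31.25 kHz.
31.25 kHz mod fs = 0.97 kHz.
0.97 kHz ≤ fs/2 = 7.57 kHz, appears at 0.97 kHz.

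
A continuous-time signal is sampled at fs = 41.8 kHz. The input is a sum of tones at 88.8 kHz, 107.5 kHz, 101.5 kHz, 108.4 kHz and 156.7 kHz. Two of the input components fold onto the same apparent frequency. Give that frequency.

17.9 kHz

fs/2 = 20.9 kHz.
88.8 kHz mod fs = 5.2 kHz.
5.2 kHz ≤ fs/2 = 20.9 kHz, appears at 5.2 kHz.
107.5 kHz mod fs = 23.9 kHz.
23.9 kHz > fs/2 = 20.9 kHz, folds to fs − 23.9 kHz = 17.9 kHz.
101.5 kHz mod fs = 17.9 kHz.
17.9 kHz ≤ fs/2 = 20.9 kHz, appears at 17.9 kHz.
108.4 kHz mod fs = 24.8 kHz.
24.8 kHz > fs/2 = 20.9 kHz, folds to fs − 24.8 kHz = 17 kHz.
156.7 kHz mod fs = 31.3 kHz.
31.3 kHz > fs/2 = 20.9 kHz, folds to fs − 31.3 kHz = 10.5 kHz.
101.5 kHz and 107.5 kHz both map to 17.9 kHz.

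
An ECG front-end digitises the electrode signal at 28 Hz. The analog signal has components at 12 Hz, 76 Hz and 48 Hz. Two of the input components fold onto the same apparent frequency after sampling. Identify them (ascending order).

fs/2 = 14 Hz.
12 Hz ≤ fs/2 = 14 Hz, passes unchanged.
76 Hz mod fs = 20 Hz.
20 Hz > fs/2 = 14 Hz, folds to fs − 20 Hz = 8 Hz.
48 Hz mod fs = 20 Hz.
20 Hz > fs/2 = 14 Hz, folds to fs − 20 Hz = 8 Hz.
48 Hz and 76 Hz both map to 8 Hz.

48 Hz, 76 Hz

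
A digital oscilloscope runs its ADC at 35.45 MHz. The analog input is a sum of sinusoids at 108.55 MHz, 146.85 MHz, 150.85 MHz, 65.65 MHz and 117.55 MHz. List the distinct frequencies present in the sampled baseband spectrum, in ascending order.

fs/2 = 17.725 MHz.
108.55 MHz mod fs = 2.2 MHz.
2.2 MHz ≤ fs/2 = 17.725 MHz, appears at 2.2 MHz.
146.85 MHz mod fs = 5.05 MHz.
5.05 MHz ≤ fs/2 = 17.725 MHz, appears at 5.05 MHz.
150.85 MHz mod fs = 9.05 MHz.
9.05 MHz ≤ fs/2 = 17.725 MHz, appears at 9.05 MHz.
65.65 MHz mod fs = 30.2 MHz.
30.2 MHz > fs/2 = 17.725 MHz, folds to fs − 30.2 MHz = 5.25 MHz.
117.55 MHz mod fs = 11.2 MHz.
11.2 MHz ≤ fs/2 = 17.725 MHz, appears at 11.2 MHz.
Distinct values: {2.2 MHz, 5.05 MHz, 5.25 MHz, 9.05 MHz, 11.2 MHz}.

2.2 MHz, 5.05 MHz, 5.25 MHz, 9.05 MHz, 11.2 MHz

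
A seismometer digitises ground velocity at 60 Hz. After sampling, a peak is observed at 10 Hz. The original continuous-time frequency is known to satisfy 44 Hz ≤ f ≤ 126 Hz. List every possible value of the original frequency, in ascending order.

50 Hz, 70 Hz, 110 Hz

Frequencies that alias to 10 Hz are k·fs ± 10 Hz for integer k ≥ 0.
k=0: 10 Hz.
k=1: 50 Hz, 70 Hz.
k=2: 110 Hz, 130 Hz.
k=3: 170 Hz, 190 Hz.
Within [44 Hz, 126 Hz]: 50 Hz, 70 Hz, 110 Hz.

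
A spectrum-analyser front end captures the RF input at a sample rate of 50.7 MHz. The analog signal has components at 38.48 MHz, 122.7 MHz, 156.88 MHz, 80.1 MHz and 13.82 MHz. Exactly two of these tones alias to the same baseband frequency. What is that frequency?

21.3 MHz

fs/2 = 25.35 MHz.
38.48 MHz > fs/2 = 25.35 MHz, folds to fs − 38.48 MHz = 12.22 MHz.
122.7 MHz mod fs = 21.3 MHz.
21.3 MHz ≤ fs/2 = 25.35 MHz, appears at 21.3 MHz.
156.88 MHz mod fs = 4.78 MHz.
4.78 MHz ≤ fs/2 = 25.35 MHz, appears at 4.78 MHz.
80.1 MHz mod fs = 29.4 MHz.
29.4 MHz > fs/2 = 25.35 MHz, folds to fs − 29.4 MHz = 21.3 MHz.
13.82 MHz ≤ fs/2 = 25.35 MHz, passes unchanged.
80.1 MHz and 122.7 MHz both map to 21.3 MHz.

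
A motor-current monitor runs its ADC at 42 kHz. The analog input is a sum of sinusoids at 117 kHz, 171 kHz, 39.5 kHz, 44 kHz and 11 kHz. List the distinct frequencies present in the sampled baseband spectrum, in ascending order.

fs/2 = 21 kHz.
117 kHz mod fs = 33 kHz.
33 kHz > fs/2 = 21 kHz, folds to fs − 33 kHz = 9 kHz.
171 kHz mod fs = 3 kHz.
3 kHz ≤ fs/2 = 21 kHz, appears at 3 kHz.
39.5 kHz > fs/2 = 21 kHz, folds to fs − 39.5 kHz = 2.5 kHz.
44 kHz mod fs = 2 kHz.
2 kHz ≤ fs/2 = 21 kHz, appears at 2 kHz.
11 kHz ≤ fs/2 = 21 kHz, passes unchanged.
Distinct values: {2 kHz, 2.5 kHz, 3 kHz, 9 kHz, 11 kHz}.

2 kHz, 2.5 kHz, 3 kHz, 9 kHz, 11 kHz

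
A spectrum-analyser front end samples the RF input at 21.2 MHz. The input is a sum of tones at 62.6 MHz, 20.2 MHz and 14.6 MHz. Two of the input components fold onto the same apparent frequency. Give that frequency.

fs/2 = 10.6 MHz.
62.6 MHz mod fs = 20.2 MHz.
20.2 MHz > fs/2 = 10.6 MHz, folds to fs − 20.2 MHz = 1 MHz.
20.2 MHz > fs/2 = 10.6 MHz, folds to fs − 20.2 MHz = 1 MHz.
14.6 MHz > fs/2 = 10.6 MHz, folds to fs − 14.6 MHz = 6.6 MHz.
20.2 MHz and 62.6 MHz both map to 1 MHz.

1 MHz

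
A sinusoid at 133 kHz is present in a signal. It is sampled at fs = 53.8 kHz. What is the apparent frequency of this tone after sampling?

25.4 kHz

133 kHz mod fs = 25.4 kHz.
25.4 kHz ≤ fs/2 = 26.9 kHz, appears at 25.4 kHz.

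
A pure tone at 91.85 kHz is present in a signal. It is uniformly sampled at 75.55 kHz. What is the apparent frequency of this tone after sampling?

91.85 kHz mod fs = 16.3 kHz.
16.3 kHz ≤ fs/2 = 37.775 kHz, appears at 16.3 kHz.

16.3 kHz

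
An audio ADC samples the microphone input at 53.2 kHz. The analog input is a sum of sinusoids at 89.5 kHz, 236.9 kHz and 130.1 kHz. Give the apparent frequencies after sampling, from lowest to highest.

16.9 kHz, 23.7 kHz, 24.1 kHz

fs/2 = 26.6 kHz.
89.5 kHz mod fs = 36.3 kHz.
36.3 kHz > fs/2 = 26.6 kHz, folds to fs − 36.3 kHz = 16.9 kHz.
236.9 kHz mod fs = 24.1 kHz.
24.1 kHz ≤ fs/2 = 26.6 kHz, appears at 24.1 kHz.
130.1 kHz mod fs = 23.7 kHz.
23.7 kHz ≤ fs/2 = 26.6 kHz, appears at 23.7 kHz.
Distinct values: {16.9 kHz, 23.7 kHz, 24.1 kHz}.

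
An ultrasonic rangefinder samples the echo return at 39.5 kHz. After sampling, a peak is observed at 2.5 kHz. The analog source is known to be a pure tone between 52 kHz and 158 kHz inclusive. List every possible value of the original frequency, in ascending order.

Frequencies that alias to 2.5 kHz are k·fs ± 2.5 kHz for integer k ≥ 0.
k=0: 2.5 kHz.
k=1: 37 kHz, 42 kHz.
k=2: 76.5 kHz, 81.5 kHz.
k=3: 116 kHz, 121 kHz.
k=4: 155.5 kHz, 160.5 kHz.
k=5: 195 kHz, 200 kHz.
Within [52 kHz, 158 kHz]: 76.5 kHz, 81.5 kHz, 116 kHz, 121 kHz, 155.5 kHz.

76.5 kHz, 81.5 kHz, 116 kHz, 121 kHz, 155.5 kHz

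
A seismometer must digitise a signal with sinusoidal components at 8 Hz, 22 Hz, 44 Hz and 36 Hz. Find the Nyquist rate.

88 Hz

Highest-frequency component: 44 Hz.
Nyquist rate = 2 × 44 Hz = 88 Hz.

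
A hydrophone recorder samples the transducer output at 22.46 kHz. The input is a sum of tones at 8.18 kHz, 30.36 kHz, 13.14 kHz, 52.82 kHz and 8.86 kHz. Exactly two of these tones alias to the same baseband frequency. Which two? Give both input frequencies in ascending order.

30.36 kHz, 52.82 kHz

fs/2 = 11.23 kHz.
8.18 kHz ≤ fs/2 = 11.23 kHz, passes unchanged.
30.36 kHz mod fs = 7.9 kHz.
7.9 kHz ≤ fs/2 = 11.23 kHz, appears at 7.9 kHz.
13.14 kHz > fs/2 = 11.23 kHz, folds to fs − 13.14 kHz = 9.32 kHz.
52.82 kHz mod fs = 7.9 kHz.
7.9 kHz ≤ fs/2 = 11.23 kHz, appears at 7.9 kHz.
8.86 kHz ≤ fs/2 = 11.23 kHz, passes unchanged.
30.36 kHz and 52.82 kHz both map to 7.9 kHz.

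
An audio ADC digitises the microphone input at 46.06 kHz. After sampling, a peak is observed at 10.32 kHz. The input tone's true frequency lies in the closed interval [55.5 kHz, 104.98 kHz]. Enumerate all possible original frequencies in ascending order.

Frequencies that alias to 10.32 kHz are k·fs ± 10.32 kHz for integer k ≥ 0.
k=0: 10.32 kHz.
k=1: 35.74 kHz, 56.38 kHz.
k=2: 81.8 kHz, 102.44 kHz.
k=3: 127.86 kHz, 148.5 kHz.
Within [55.5 kHz, 104.98 kHz]: 56.38 kHz, 81.8 kHz, 102.44 kHz.

56.38 kHz, 81.8 kHz, 102.44 kHz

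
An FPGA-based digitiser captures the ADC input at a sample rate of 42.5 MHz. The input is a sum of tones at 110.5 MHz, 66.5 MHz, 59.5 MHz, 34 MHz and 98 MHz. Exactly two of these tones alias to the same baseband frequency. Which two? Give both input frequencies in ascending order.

59.5 MHz, 110.5 MHz

fs/2 = 21.25 MHz.
110.5 MHz mod fs = 25.5 MHz.
25.5 MHz > fs/2 = 21.25 MHz, folds to fs − 25.5 MHz = 17 MHz.
66.5 MHz mod fs = 24 MHz.
24 MHz > fs/2 = 21.25 MHz, folds to fs − 24 MHz = 18.5 MHz.
59.5 MHz mod fs = 17 MHz.
17 MHz ≤ fs/2 = 21.25 MHz, appears at 17 MHz.
34 MHz > fs/2 = 21.25 MHz, folds to fs − 34 MHz = 8.5 MHz.
98 MHz mod fs = 13 MHz.
13 MHz ≤ fs/2 = 21.25 MHz, appears at 13 MHz.
59.5 MHz and 110.5 MHz both map to 17 MHz.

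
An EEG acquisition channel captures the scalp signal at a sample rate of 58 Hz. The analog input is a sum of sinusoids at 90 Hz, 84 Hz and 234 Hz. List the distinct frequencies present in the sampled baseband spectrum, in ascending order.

fs/2 = 29 Hz.
90 Hz mod fs = 32 Hz.
32 Hz > fs/2 = 29 Hz, folds to fs − 32 Hz = 26 Hz.
84 Hz mod fs = 26 Hz.
26 Hz ≤ fs/2 = 29 Hz, appears at 26 Hz.
234 Hz mod fs = 2 Hz.
2 Hz ≤ fs/2 = 29 Hz, appears at 2 Hz.
Distinct values: {2 Hz, 26 Hz}.

2 Hz, 26 Hz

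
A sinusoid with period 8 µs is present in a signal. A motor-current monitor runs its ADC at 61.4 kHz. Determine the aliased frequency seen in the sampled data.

2.2 kHz

T = 8 µs → f = 1/T = 125 kHz.
125 kHz mod fs = 2.2 kHz.
2.2 kHz ≤ fs/2 = 30.7 kHz, appears at 2.2 kHz.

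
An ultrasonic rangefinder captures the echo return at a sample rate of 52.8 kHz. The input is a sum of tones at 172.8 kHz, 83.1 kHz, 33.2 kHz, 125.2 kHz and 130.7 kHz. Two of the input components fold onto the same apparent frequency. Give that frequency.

fs/2 = 26.4 kHz.
172.8 kHz mod fs = 14.4 kHz.
14.4 kHz ≤ fs/2 = 26.4 kHz, appears at 14.4 kHz.
83.1 kHz mod fs = 30.3 kHz.
30.3 kHz > fs/2 = 26.4 kHz, folds to fs − 30.3 kHz = 22.5 kHz.
33.2 kHz > fs/2 = 26.4 kHz, folds to fs − 33.2 kHz = 19.6 kHz.
125.2 kHz mod fs = 19.6 kHz.
19.6 kHz ≤ fs/2 = 26.4 kHz, appears at 19.6 kHz.
130.7 kHz mod fs = 25.1 kHz.
25.1 kHz ≤ fs/2 = 26.4 kHz, appears at 25.1 kHz.
33.2 kHz and 125.2 kHz both map to 19.6 kHz.

19.6 kHz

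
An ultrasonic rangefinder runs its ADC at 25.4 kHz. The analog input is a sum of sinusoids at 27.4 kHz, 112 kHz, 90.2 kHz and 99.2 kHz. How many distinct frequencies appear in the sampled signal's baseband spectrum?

4

fs/2 = 12.7 kHz.
27.4 kHz mod fs = 2 kHz.
2 kHz ≤ fs/2 = 12.7 kHz, appears at 2 kHz.
112 kHz mod fs = 10.4 kHz.
10.4 kHz ≤ fs/2 = 12.7 kHz, appears at 10.4 kHz.
90.2 kHz mod fs = 14 kHz.
14 kHz > fs/2 = 12.7 kHz, folds to fs − 14 kHz = 11.4 kHz.
99.2 kHz mod fs = 23 kHz.
23 kHz > fs/2 = 12.7 kHz, folds to fs − 23 kHz = 2.4 kHz.
Distinct values: {2 kHz, 2.4 kHz, 10.4 kHz, 11.4 kHz} → 4.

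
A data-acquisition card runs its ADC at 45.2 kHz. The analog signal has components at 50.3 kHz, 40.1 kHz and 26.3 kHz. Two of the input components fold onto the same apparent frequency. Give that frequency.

fs/2 = 22.6 kHz.
50.3 kHz mod fs = 5.1 kHz.
5.1 kHz ≤ fs/2 = 22.6 kHz, appears at 5.1 kHz.
40.1 kHz > fs/2 = 22.6 kHz, folds to fs − 40.1 kHz = 5.1 kHz.
26.3 kHz > fs/2 = 22.6 kHz, folds to fs − 26.3 kHz = 18.9 kHz.
40.1 kHz and 50.3 kHz both map to 5.1 kHz.

5.1 kHz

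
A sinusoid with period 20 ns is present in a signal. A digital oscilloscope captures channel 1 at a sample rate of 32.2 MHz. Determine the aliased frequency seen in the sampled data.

14.4 MHz

T = 20 ns → f = 1/T = 50 MHz.
50 MHz mod fs = 17.8 MHz.
17.8 MHz > fs/2 = 16.1 MHz, folds to fs − 17.8 MHz = 14.4 MHz.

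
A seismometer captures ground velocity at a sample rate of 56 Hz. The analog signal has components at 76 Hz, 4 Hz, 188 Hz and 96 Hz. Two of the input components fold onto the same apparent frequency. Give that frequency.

20 Hz

fs/2 = 28 Hz.
76 Hz mod fs = 20 Hz.
20 Hz ≤ fs/2 = 28 Hz, appears at 20 Hz.
4 Hz ≤ fs/2 = 28 Hz, passes unchanged.
188 Hz mod fs = 20 Hz.
20 Hz ≤ fs/2 = 28 Hz, appears at 20 Hz.
96 Hz mod fs = 40 Hz.
40 Hz > fs/2 = 28 Hz, folds to fs − 40 Hz = 16 Hz.
76 Hz and 188 Hz both map to 20 Hz.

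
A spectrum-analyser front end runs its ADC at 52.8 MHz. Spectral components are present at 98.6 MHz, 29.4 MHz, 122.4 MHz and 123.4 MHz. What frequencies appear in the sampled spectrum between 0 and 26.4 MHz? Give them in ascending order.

7 MHz, 16.8 MHz, 17.8 MHz, 23.4 MHz

fs/2 = 26.4 MHz.
98.6 MHz mod fs = 45.8 MHz.
45.8 MHz > fs/2 = 26.4 MHz, folds to fs − 45.8 MHz = 7 MHz.
29.4 MHz > fs/2 = 26.4 MHz, folds to fs − 29.4 MHz = 23.4 MHz.
122.4 MHz mod fs = 16.8 MHz.
16.8 MHz ≤ fs/2 = 26.4 MHz, appears at 16.8 MHz.
123.4 MHz mod fs = 17.8 MHz.
17.8 MHz ≤ fs/2 = 26.4 MHz, appears at 17.8 MHz.
Distinct values: {7 MHz, 16.8 MHz, 17.8 MHz, 23.4 MHz}.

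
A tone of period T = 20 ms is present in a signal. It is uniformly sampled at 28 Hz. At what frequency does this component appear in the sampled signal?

6 Hz

T = 20 ms → f = 1/T = 50 Hz.
50 Hz mod fs = 22 Hz.
22 Hz > fs/2 = 14 Hz, folds to fs − 22 Hz = 6 Hz.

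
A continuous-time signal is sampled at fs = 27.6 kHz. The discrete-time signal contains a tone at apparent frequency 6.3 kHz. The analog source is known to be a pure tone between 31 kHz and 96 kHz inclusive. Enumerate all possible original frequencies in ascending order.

33.9 kHz, 48.9 kHz, 61.5 kHz, 76.5 kHz, 89.1 kHz

Frequencies that alias to 6.3 kHz are k·fs ± 6.3 kHz for integer k ≥ 0.
k=0: 6.3 kHz.
k=1: 21.3 kHz, 33.9 kHz.
k=2: 48.9 kHz, 61.5 kHz.
k=3: 76.5 kHz, 89.1 kHz.
k=4: 104.1 kHz, 116.7 kHz.
Within [31 kHz, 96 kHz]: 33.9 kHz, 48.9 kHz, 61.5 kHz, 76.5 kHz, 89.1 kHz.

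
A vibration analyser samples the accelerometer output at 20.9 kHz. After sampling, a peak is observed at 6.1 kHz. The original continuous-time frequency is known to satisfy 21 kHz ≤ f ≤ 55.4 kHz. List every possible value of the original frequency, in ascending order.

Frequencies that alias to 6.1 kHz are k·fs ± 6.1 kHz for integer k ≥ 0.
k=0: 6.1 kHz.
k=1: 14.8 kHz, 27 kHz.
k=2: 35.7 kHz, 47.9 kHz.
k=3: 56.6 kHz, 68.8 kHz.
Within [21 kHz, 55.4 kHz]: 27 kHz, 35.7 kHz, 47.9 kHz.

27 kHz, 35.7 kHz, 47.9 kHz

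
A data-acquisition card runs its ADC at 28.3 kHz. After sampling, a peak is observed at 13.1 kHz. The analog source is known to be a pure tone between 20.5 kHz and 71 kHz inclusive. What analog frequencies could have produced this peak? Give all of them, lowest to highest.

41.4 kHz, 43.5 kHz, 69.7 kHz

Frequencies that alias to 13.1 kHz are k·fs ± 13.1 kHz for integer k ≥ 0.
k=0: 13.1 kHz.
k=1: 15.2 kHz, 41.4 kHz.
k=2: 43.5 kHz, 69.7 kHz.
k=3: 71.8 kHz, 98 kHz.
Within [20.5 kHz, 71 kHz]: 41.4 kHz, 43.5 kHz, 69.7 kHz.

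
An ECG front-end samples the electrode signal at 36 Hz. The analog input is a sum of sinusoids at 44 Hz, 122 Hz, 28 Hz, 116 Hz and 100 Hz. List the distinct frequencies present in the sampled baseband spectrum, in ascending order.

8 Hz, 14 Hz

fs/2 = 18 Hz.
44 Hz mod fs = 8 Hz.
8 Hz ≤ fs/2 = 18 Hz, appears at 8 Hz.
122 Hz mod fs = 14 Hz.
14 Hz ≤ fs/2 = 18 Hz, appears at 14 Hz.
28 Hz > fs/2 = 18 Hz, folds to fs − 28 Hz = 8 Hz.
116 Hz mod fs = 8 Hz.
8 Hz ≤ fs/2 = 18 Hz, appears at 8 Hz.
100 Hz mod fs = 28 Hz.
28 Hz > fs/2 = 18 Hz, folds to fs − 28 Hz = 8 Hz.
Distinct values: {8 Hz, 14 Hz}.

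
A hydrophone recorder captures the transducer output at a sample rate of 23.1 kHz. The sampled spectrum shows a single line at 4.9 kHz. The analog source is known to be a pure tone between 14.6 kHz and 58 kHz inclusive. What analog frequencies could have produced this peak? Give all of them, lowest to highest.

18.2 kHz, 28 kHz, 41.3 kHz, 51.1 kHz

Frequencies that alias to 4.9 kHz are k·fs ± 4.9 kHz for integer k ≥ 0.
k=0: 4.9 kHz.
k=1: 18.2 kHz, 28 kHz.
k=2: 41.3 kHz, 51.1 kHz.
k=3: 64.4 kHz, 74.2 kHz.
Within [14.6 kHz, 58 kHz]: 18.2 kHz, 28 kHz, 41.3 kHz, 51.1 kHz.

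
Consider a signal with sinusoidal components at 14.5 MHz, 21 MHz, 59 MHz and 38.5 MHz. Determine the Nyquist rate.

118 MHz

Highest-frequency component: 59 MHz.
Nyquist rate = 2 × 59 MHz = 118 MHz.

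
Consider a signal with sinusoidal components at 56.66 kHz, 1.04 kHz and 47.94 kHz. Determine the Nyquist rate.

113.32 kHz

Highest-frequency component: 56.66 kHz.
Nyquist rate = 2 × 56.66 kHz = 113.32 kHz.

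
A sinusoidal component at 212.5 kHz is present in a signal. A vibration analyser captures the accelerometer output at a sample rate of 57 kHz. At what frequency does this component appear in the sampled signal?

212.5 kHz mod fs = 41.5 kHz.
41.5 kHz > fs/2 = 28.5 kHz, folds to fs − 41.5 kHz = 15.5 kHz.

15.5 kHz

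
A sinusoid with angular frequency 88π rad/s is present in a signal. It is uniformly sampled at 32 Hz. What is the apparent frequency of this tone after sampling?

ω = 88π rad/s → f = ω/(2π) = 44 Hz.
44 Hz mod fs = 12 Hz.
12 Hz ≤ fs/2 = 16 Hz, appears at 12 Hz.

12 Hz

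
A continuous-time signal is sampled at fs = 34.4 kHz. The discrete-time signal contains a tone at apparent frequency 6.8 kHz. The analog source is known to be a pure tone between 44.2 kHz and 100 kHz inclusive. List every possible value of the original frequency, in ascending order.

Frequencies that alias to 6.8 kHz are k·fs ± 6.8 kHz for integer k ≥ 0.
k=0: 6.8 kHz.
k=1: 27.6 kHz, 41.2 kHz.
k=2: 62 kHz, 75.6 kHz.
k=3: 96.4 kHz, 110 kHz.
k=4: 130.8 kHz, 144.4 kHz.
Within [44.2 kHz, 100 kHz]: 62 kHz, 75.6 kHz, 96.4 kHz.

62 kHz, 75.6 kHz, 96.4 kHz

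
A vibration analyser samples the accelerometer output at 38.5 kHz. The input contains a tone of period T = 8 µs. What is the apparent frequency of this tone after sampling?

T = 8 µs → f = 1/T = 125 kHz.
125 kHz mod fs = 9.5 kHz.
9.5 kHz ≤ fs/2 = 19.25 kHz, appears at 9.5 kHz.

9.5 kHz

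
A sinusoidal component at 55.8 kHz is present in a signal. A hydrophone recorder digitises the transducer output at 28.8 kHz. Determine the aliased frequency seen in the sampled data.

1.8 kHz

55.8 kHz mod fs = 27 kHz.
27 kHz > fs/2 = 14.4 kHz, folds to fs − 27 kHz = 1.8 kHz.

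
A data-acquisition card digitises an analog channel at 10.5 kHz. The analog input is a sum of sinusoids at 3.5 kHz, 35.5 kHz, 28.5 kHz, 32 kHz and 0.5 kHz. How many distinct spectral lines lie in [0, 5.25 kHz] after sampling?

fs/2 = 5.25 kHz.
3.5 kHz ≤ fs/2 = 5.25 kHz, passes unchanged.
35.5 kHz mod fs = 4 kHz.
4 kHz ≤ fs/2 = 5.25 kHz, appears at 4 kHz.
28.5 kHz mod fs = 7.5 kHz.
7.5 kHz > fs/2 = 5.25 kHz, folds to fs − 7.5 kHz = 3 kHz.
32 kHz mod fs = 0.5 kHz.
0.5 kHz ≤ fs/2 = 5.25 kHz, appears at 0.5 kHz.
0.5 kHz ≤ fs/2 = 5.25 kHz, passes unchanged.
Distinct values: {0.5 kHz, 3 kHz, 3.5 kHz, 4 kHz} → 4.

4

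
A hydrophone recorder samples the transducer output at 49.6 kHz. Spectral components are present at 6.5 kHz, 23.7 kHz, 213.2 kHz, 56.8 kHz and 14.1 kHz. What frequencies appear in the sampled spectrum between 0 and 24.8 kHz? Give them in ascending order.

6.5 kHz, 7.2 kHz, 14.1 kHz, 14.8 kHz, 23.7 kHz

fs/2 = 24.8 kHz.
6.5 kHz ≤ fs/2 = 24.8 kHz, passes unchanged.
23.7 kHz ≤ fs/2 = 24.8 kHz, passes unchanged.
213.2 kHz mod fs = 14.8 kHz.
14.8 kHz ≤ fs/2 = 24.8 kHz, appears at 14.8 kHz.
56.8 kHz mod fs = 7.2 kHz.
7.2 kHz ≤ fs/2 = 24.8 kHz, appears at 7.2 kHz.
14.1 kHz ≤ fs/2 = 24.8 kHz, passes unchanged.
Distinct values: {6.5 kHz, 7.2 kHz, 14.1 kHz, 14.8 kHz, 23.7 kHz}.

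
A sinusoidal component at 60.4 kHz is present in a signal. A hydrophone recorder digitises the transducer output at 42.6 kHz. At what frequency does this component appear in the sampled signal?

60.4 kHz mod fs = 17.8 kHz.
17.8 kHz ≤ fs/2 = 21.3 kHz, appears at 17.8 kHz.

17.8 kHz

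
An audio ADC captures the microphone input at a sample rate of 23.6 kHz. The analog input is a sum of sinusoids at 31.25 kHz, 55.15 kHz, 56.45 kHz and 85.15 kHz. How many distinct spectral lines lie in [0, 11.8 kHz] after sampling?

3

fs/2 = 11.8 kHz.
31.25 kHz mod fs = 7.65 kHz.
7.65 kHz ≤ fs/2 = 11.8 kHz, appears at 7.65 kHz.
55.15 kHz mod fs = 7.95 kHz.
7.95 kHz ≤ fs/2 = 11.8 kHz, appears at 7.95 kHz.
56.45 kHz mod fs = 9.25 kHz.
9.25 kHz ≤ fs/2 = 11.8 kHz, appears at 9.25 kHz.
85.15 kHz mod fs = 14.35 kHz.
14.35 kHz > fs/2 = 11.8 kHz, folds to fs − 14.35 kHz = 9.25 kHz.
Distinct values: {7.65 kHz, 7.95 kHz, 9.25 kHz} → 3.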